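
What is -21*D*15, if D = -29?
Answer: 9135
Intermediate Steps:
-21*D*15 = -21*(-29)*15 = 609*15 = 9135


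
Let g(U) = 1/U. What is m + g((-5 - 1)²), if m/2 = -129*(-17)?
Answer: 157897/36 ≈ 4386.0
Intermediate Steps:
m = 4386 (m = 2*(-129*(-17)) = 2*2193 = 4386)
m + g((-5 - 1)²) = 4386 + 1/((-5 - 1)²) = 4386 + 1/((-6)²) = 4386 + 1/36 = 157897/36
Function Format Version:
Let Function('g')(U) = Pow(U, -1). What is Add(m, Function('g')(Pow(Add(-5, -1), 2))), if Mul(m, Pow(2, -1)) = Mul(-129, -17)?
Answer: Rational(157897, 36) ≈ 4386.0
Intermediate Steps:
m = 4386 (m = Mul(2, Mul(-129, -17)) = Mul(2, 2193) = 4386)
Add(m, Function('g')(Pow(Add(-5, -1), 2))) = Add(4386, Pow(Pow(Add(-5, -1), 2), -1)) = Add(4386, Pow(Pow(-6, 2), -1)) = Add(4386, Pow(36, -1)) = Add(4386, Rational(1, 36)) = Rational(157897, 36)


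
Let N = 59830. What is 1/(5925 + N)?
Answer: 1/65755 ≈ 1.5208e-5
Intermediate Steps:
1/(5925 + N) = 1/(5925 + 59830) = 1/65755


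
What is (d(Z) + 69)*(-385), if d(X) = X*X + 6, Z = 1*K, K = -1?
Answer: -29260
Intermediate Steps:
Z = -1 (Z = 1*(-1) = -1)
d(X) = 6 + X**2 (d(X) = X**2 + 6 = 6 + X**2)
(d(Z) + 69)*(-385) = ((6 + (-1)**2) + 69)*(-385) = ((6 + 1) + 69)*(-385) = (7 + 69)*(-385) = 76*(-385) = -29260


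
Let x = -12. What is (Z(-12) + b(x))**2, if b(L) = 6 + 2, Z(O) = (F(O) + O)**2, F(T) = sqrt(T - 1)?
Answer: 11833 - 6672*I*sqrt(13) ≈ 11833.0 - 24056.0*I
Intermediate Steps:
F(T) = sqrt(-1 + T)
Z(O) = (O + sqrt(-1 + O))**2 (Z(O) = (sqrt(-1 + O) + O)**2 = (O + sqrt(-1 + O))**2)
b(L) = 8
(Z(-12) + b(x))**2 = ((-12 + sqrt(-1 - 12))**2 + 8)**2 = ((-12 + sqrt(-13))**2 + 8)**2 = ((-12 + I*sqrt(13))**2 + 8)**2 = (8 + (-12 + I*sqrt(13))**2)**2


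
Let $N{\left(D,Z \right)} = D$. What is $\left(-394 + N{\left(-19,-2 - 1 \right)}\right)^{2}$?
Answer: $170569$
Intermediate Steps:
$\left(-394 + N{\left(-19,-2 - 1 \right)}\right)^{2} = \left(-394 - 19\right)^{2} = \left(-413\right)^{2} = 170569$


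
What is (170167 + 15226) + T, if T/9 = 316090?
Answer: 3030203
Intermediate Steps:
T = 2844810 (T = 9*316090 = 2844810)
(170167 + 15226) + T = (170167 + 15226) + 2844810 = 185393 + 2844810 = 3030203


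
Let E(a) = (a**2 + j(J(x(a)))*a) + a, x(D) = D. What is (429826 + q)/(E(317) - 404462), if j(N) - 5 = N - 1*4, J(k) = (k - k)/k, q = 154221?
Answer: -584047/303339 ≈ -1.9254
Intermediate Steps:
J(k) = 0 (J(k) = 0/k = 0)
j(N) = 1 + N (j(N) = 5 + (N - 1*4) = 5 + (N - 4) = 5 + (-4 + N) = 1 + N)
E(a) = a**2 + 2*a (E(a) = (a**2 + (1 + 0)*a) + a = (a**2 + 1*a) + a = (a**2 + a) + a = (a + a**2) + a = a**2 + 2*a)
(429826 + q)/(E(317) - 404462) = (429826 + 154221)/(317*(2 + 317) - 404462) = 584047/(317*319 - 404462) = 584047/(101123 - 404462) = 584047/(-303339) = 584047*(-1/303339) = -584047/303339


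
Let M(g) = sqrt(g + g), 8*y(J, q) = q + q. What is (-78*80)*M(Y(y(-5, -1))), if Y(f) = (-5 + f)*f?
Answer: -1560*sqrt(42) ≈ -10110.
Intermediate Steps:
y(J, q) = q/4 (y(J, q) = (q + q)/8 = (2*q)/8 = q/4)
Y(f) = f*(-5 + f)
M(g) = sqrt(2)*sqrt(g) (M(g) = sqrt(2*g) = sqrt(2)*sqrt(g))
(-78*80)*M(Y(y(-5, -1))) = (-78*80)*(sqrt(2)*sqrt(((1/4)*(-1))*(-5 + (1/4)*(-1)))) = -6240*sqrt(2)*sqrt(-(-5 - 1/4)/4) = -6240*sqrt(2)*sqrt(-1/4*(-21/4)) = -6240*sqrt(2)*sqrt(21/16) = -6240*sqrt(2)*sqrt(21)/4 = -1560*sqrt(42)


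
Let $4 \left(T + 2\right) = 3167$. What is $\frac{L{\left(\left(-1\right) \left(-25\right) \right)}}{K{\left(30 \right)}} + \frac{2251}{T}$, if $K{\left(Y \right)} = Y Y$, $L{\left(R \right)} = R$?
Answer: $\frac{36367}{12636} \approx 2.878$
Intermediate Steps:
$T = \frac{3159}{4}$ ($T = -2 + \frac{1}{4} \cdot 3167 = -2 + \frac{3167}{4} = \frac{3159}{4} \approx 789.75$)
$K{\left(Y \right)} = Y^{2}$
$\frac{L{\left(\left(-1\right) \left(-25\right) \right)}}{K{\left(30 \right)}} + \frac{2251}{T} = \frac{\left(-1\right) \left(-25\right)}{30^{2}} + \frac{2251}{\frac{3159}{4}} = \frac{25}{900} + 2251 \cdot \frac{4}{3159} = 25 \cdot \frac{1}{900} + \frac{9004}{3159} = \frac{1}{36} + \frac{9004}{3159} = \frac{36367}{12636}$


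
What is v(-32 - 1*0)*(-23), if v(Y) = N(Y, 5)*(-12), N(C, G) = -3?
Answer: -828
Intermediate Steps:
v(Y) = 36 (v(Y) = -3*(-12) = 36)
v(-32 - 1*0)*(-23) = 36*(-23) = -828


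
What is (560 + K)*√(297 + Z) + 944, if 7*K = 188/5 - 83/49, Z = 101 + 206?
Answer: 944 + 1938394*√151/1715 ≈ 14833.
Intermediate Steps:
Z = 307
K = 8797/1715 (K = (188/5 - 83/49)/7 = (⅐)*(8797/245) = 8797/1715 ≈ 5.1294)
(560 + K)*√(297 + Z) + 944 = (560 + 8797/1715)*√(297 + 307) + 944 = 969197*√604/1715 + 944 = 969197*(2*√151)/1715 + 944 = 1938394*√151/1715 + 944 = 944 + 1938394*√151/1715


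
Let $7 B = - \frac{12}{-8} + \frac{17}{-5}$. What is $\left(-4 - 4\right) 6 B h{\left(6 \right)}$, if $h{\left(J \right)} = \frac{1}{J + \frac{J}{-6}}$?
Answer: $\frac{456}{175} \approx 2.6057$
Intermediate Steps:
$B = - \frac{19}{70}$ ($B = \frac{- \frac{12}{-8} + \frac{17}{-5}}{7} = \frac{\left(-12\right) \left(- \frac{1}{8}\right) + 17 \left(- \frac{1}{5}\right)}{7} = \frac{\frac{3}{2} - \frac{17}{5}}{7} = \frac{1}{7} \left(- \frac{19}{10}\right) = - \frac{19}{70} \approx -0.27143$)
$h{\left(J \right)} = \frac{6}{5 J}$ ($h{\left(J \right)} = \frac{1}{J + J \left(- \frac{1}{6}\right)} = \frac{1}{J - \frac{J}{6}} = \frac{1}{\frac{5}{6} J} = \frac{6}{5 J}$)
$\left(-4 - 4\right) 6 B h{\left(6 \right)} = \left(-4 - 4\right) 6 \left(- \frac{19}{70}\right) \frac{6}{5 \cdot 6} = \left(-8\right) 6 \left(- \frac{19}{70}\right) \frac{6}{5} \cdot \frac{1}{6} = \left(-48\right) \left(- \frac{19}{70}\right) \frac{1}{5} = \frac{456}{35} \cdot \frac{1}{5} = \frac{456}{175}$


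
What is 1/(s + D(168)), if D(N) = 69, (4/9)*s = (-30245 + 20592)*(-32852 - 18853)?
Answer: 4/4491975561 ≈ 8.9048e-10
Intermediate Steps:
s = 4491975285/4 (s = 9*((-30245 + 20592)*(-32852 - 18853))/4 = 9*(-9653*(-51705))/4 = (9/4)*499108365 = 4491975285/4 ≈ 1.1230e+9)
1/(s + D(168)) = 1/(4491975285/4 + 69) = 1/(4491975561/4) = 4/4491975561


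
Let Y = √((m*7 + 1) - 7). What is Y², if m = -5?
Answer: -41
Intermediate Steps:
Y = I*√41 (Y = √((-5*7 + 1) - 7) = √((-35 + 1) - 7) = √(-34 - 7) = √(-41) = I*√41 ≈ 6.4031*I)
Y² = (I*√41)² = -41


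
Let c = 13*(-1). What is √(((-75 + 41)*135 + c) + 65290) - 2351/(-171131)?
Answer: 2351/171131 + 3*√6743 ≈ 246.36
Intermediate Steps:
c = -13
√(((-75 + 41)*135 + c) + 65290) - 2351/(-171131) = √(((-75 + 41)*135 - 13) + 65290) - 2351/(-171131) = √((-34*135 - 13) + 65290) - 2351*(-1/171131) = √((-4590 - 13) + 65290) + 2351/171131 = √(-4603 + 65290) + 2351/171131 = √60687 + 2351/171131 = 3*√6743 + 2351/171131 = 2351/171131 + 3*√6743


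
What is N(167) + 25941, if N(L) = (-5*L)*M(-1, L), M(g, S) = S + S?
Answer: -252949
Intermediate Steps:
M(g, S) = 2*S
N(L) = -10*L² (N(L) = (-5*L)*(2*L) = -10*L²)
N(167) + 25941 = -10*167² + 25941 = -10*27889 + 25941 = -278890 + 25941 = -252949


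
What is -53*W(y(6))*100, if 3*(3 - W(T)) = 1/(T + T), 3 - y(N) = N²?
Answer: -1576750/99 ≈ -15927.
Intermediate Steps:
y(N) = 3 - N²
W(T) = 3 - 1/(6*T) (W(T) = 3 - 1/(3*(T + T)) = 3 - 1/(2*T)/3 = 3 - 1/(6*T))
-53*W(y(6))*100 = -53*(3 - 1/(6*(3 - 1*6²)))*100 = -53*(3 - 1/(6*(3 - 1*36)))*100 = -53*(3 - 1/(6*(3 - 36)))*100 = -53*(3 - ⅙/(-33))*100 = -53*(3 - ⅙*(-1/33))*100 = -53*(3 + 1/198)*100 = -53*595/198*100 = -31535/198*100 = -1576750/99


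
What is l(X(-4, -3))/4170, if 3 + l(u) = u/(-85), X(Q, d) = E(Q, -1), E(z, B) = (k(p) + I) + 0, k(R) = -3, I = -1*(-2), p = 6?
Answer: -127/177225 ≈ -0.00071660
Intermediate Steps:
I = 2
E(z, B) = -1 (E(z, B) = (-3 + 2) + 0 = -1 + 0 = -1)
X(Q, d) = -1
l(u) = -3 - u/85 (l(u) = -3 + u/(-85) = -3 + u*(-1/85) = -3 - u/85)
l(X(-4, -3))/4170 = (-3 - 1/85*(-1))/4170 = (-3 + 1/85)*(1/4170) = -254/85*1/4170 = -127/177225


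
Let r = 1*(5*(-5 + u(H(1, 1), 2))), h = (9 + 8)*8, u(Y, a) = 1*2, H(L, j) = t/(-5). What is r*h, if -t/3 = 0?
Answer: -2040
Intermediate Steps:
t = 0 (t = -3*0 = 0)
H(L, j) = 0 (H(L, j) = 0/(-5) = 0*(-⅕) = 0)
u(Y, a) = 2
h = 136 (h = 17*8 = 136)
r = -15 (r = 1*(5*(-5 + 2)) = 1*(5*(-3)) = 1*(-15) = -15)
r*h = -15*136 = -2040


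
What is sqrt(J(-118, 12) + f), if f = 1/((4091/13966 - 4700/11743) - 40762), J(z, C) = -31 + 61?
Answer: 8*sqrt(20948666300202524841151649)/6685097205943 ≈ 5.4772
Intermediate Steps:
J(z, C) = 30
f = -164002738/6685097205943 (f = 1/((4091*(1/13966) - 4700*1/11743) - 40762) = 1/((4091/13966 - 4700/11743) - 40762) = 1/(-17599587/164002738 - 40762) = 1/(-6685097205943/164002738) = -164002738/6685097205943 ≈ -2.4533e-5)
sqrt(J(-118, 12) + f) = sqrt(30 - 164002738/6685097205943) = sqrt(200552752175552/6685097205943) = 8*sqrt(20948666300202524841151649)/6685097205943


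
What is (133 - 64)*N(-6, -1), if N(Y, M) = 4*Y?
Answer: -1656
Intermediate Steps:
(133 - 64)*N(-6, -1) = (133 - 64)*(4*(-6)) = 69*(-24) = -1656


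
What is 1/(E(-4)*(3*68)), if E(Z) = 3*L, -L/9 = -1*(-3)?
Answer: -1/16524 ≈ -6.0518e-5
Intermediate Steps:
L = -27 (L = -(-9)*(-3) = -9*3 = -27)
E(Z) = -81 (E(Z) = 3*(-27) = -81)
1/(E(-4)*(3*68)) = 1/(-243*68) = 1/(-81*204) = 1/(-16524) = -1/16524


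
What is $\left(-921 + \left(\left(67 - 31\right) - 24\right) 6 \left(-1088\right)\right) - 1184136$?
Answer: $-1263393$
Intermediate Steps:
$\left(-921 + \left(\left(67 - 31\right) - 24\right) 6 \left(-1088\right)\right) - 1184136 = \left(-921 + \left(36 - 24\right) 6 \left(-1088\right)\right) - 1184136 = \left(-921 + 12 \cdot 6 \left(-1088\right)\right) - 1184136 = \left(-921 + 72 \left(-1088\right)\right) - 1184136 = \left(-921 - 78336\right) - 1184136 = -79257 - 1184136 = -1263393$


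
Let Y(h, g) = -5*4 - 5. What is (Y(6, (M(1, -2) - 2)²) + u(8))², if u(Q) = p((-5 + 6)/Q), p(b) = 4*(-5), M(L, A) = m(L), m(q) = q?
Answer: 2025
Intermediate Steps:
M(L, A) = L
p(b) = -20
Y(h, g) = -25 (Y(h, g) = -20 - 5 = -25)
u(Q) = -20
(Y(6, (M(1, -2) - 2)²) + u(8))² = (-25 - 20)² = (-45)² = 2025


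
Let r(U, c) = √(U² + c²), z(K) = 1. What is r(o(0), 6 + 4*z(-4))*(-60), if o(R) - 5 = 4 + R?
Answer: -60*√181 ≈ -807.22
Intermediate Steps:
o(R) = 9 + R (o(R) = 5 + (4 + R) = 9 + R)
r(o(0), 6 + 4*z(-4))*(-60) = √((9 + 0)² + (6 + 4*1)²)*(-60) = √(9² + (6 + 4)²)*(-60) = √(81 + 10²)*(-60) = √(81 + 100)*(-60) = √181*(-60) = -60*√181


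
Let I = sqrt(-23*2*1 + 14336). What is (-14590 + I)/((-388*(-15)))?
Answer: -1459/582 + sqrt(14290)/5820 ≈ -2.4863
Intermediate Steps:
I = sqrt(14290) (I = sqrt(-46*1 + 14336) = sqrt(-46 + 14336) = sqrt(14290) ≈ 119.54)
(-14590 + I)/((-388*(-15))) = (-14590 + sqrt(14290))/((-388*(-15))) = (-14590 + sqrt(14290))/5820 = (-14590 + sqrt(14290))*(1/5820) = -1459/582 + sqrt(14290)/5820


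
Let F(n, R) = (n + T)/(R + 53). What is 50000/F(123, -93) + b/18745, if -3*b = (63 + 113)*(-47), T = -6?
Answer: -37489677392/2193165 ≈ -17094.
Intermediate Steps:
F(n, R) = (-6 + n)/(53 + R) (F(n, R) = (n - 6)/(R + 53) = (-6 + n)/(53 + R))
b = 8272/3 (b = -(63 + 113)*(-47)/3 = -176*(-47)/3 = -⅓*(-8272) = 8272/3 ≈ 2757.3)
50000/F(123, -93) + b/18745 = 50000/(((-6 + 123)/(53 - 93))) + (8272/3)/18745 = 50000/((117/(-40))) + (8272/3)*(1/18745) = 50000/((-1/40*117)) + 8272/56235 = 50000/(-117/40) + 8272/56235 = 50000*(-40/117) + 8272/56235 = -2000000/117 + 8272/56235 = -37489677392/2193165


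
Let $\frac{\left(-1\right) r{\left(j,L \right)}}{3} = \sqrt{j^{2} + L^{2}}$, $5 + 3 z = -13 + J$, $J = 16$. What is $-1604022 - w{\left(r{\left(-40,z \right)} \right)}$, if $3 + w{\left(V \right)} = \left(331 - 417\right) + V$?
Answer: $-1603933 + 2 \sqrt{3601} \approx -1.6038 \cdot 10^{6}$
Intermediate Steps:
$z = - \frac{2}{3}$ ($z = - \frac{5}{3} + \frac{-13 + 16}{3} = - \frac{5}{3} + \frac{1}{3} \cdot 3 = - \frac{5}{3} + 1 = - \frac{2}{3} \approx -0.66667$)
$r{\left(j,L \right)} = - 3 \sqrt{L^{2} + j^{2}}$ ($r{\left(j,L \right)} = - 3 \sqrt{j^{2} + L^{2}} = - 3 \sqrt{L^{2} + j^{2}}$)
$w{\left(V \right)} = -89 + V$ ($w{\left(V \right)} = -3 + \left(\left(331 - 417\right) + V\right) = -3 + \left(-86 + V\right) = -89 + V$)
$-1604022 - w{\left(r{\left(-40,z \right)} \right)} = -1604022 - \left(-89 - 3 \sqrt{\left(- \frac{2}{3}\right)^{2} + \left(-40\right)^{2}}\right) = -1604022 - \left(-89 - 3 \sqrt{\frac{4}{9} + 1600}\right) = -1604022 - \left(-89 - 3 \sqrt{\frac{14404}{9}}\right) = -1604022 - \left(-89 - 3 \frac{2 \sqrt{3601}}{3}\right) = -1604022 - \left(-89 - 2 \sqrt{3601}\right) = -1604022 + \left(89 + 2 \sqrt{3601}\right) = -1603933 + 2 \sqrt{3601}$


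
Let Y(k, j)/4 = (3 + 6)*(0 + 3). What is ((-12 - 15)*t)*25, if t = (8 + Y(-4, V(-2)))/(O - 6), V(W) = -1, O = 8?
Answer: -39150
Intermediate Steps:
Y(k, j) = 108 (Y(k, j) = 4*((3 + 6)*(0 + 3)) = 4*(9*3) = 4*27 = 108)
t = 58 (t = (8 + 108)/(8 - 6) = 116/2 = 116*(½) = 58)
((-12 - 15)*t)*25 = ((-12 - 15)*58)*25 = -27*58*25 = -1566*25 = -39150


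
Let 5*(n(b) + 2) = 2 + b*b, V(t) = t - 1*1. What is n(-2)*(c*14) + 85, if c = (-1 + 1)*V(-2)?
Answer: 85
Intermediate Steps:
V(t) = -1 + t (V(t) = t - 1 = -1 + t)
c = 0 (c = (-1 + 1)*(-1 - 2) = 0*(-3) = 0)
n(b) = -8/5 + b**2/5 (n(b) = -2 + (2 + b*b)/5 = -2 + (2 + b**2)/5 = -2 + (2/5 + b**2/5) = -8/5 + b**2/5)
n(-2)*(c*14) + 85 = (-8/5 + (1/5)*(-2)**2)*(0*14) + 85 = (-8/5 + (1/5)*4)*0 + 85 = (-8/5 + 4/5)*0 + 85 = -4/5*0 + 85 = 0 + 85 = 85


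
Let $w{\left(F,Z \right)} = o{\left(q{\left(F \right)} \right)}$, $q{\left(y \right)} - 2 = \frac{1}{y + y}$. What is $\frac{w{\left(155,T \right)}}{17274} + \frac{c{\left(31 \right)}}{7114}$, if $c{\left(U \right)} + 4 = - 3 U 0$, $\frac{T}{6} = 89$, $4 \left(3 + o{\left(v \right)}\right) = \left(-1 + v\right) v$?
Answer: $- \frac{5565072211}{7872975586400} \approx -0.00070686$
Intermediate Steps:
$q{\left(y \right)} = 2 + \frac{1}{2 y}$ ($q{\left(y \right)} = 2 + \frac{1}{y + y} = 2 + \frac{1}{2 y}$)
$o{\left(v \right)} = -3 + \frac{v \left(-1 + v\right)}{4}$ ($o{\left(v \right)} = -3 + \frac{\left(-1 + v\right) v}{4} = -3 + \frac{v \left(-1 + v\right)}{4}$)
$T = 534$ ($T = 6 \cdot 89 = 534$)
$c{\left(U \right)} = -4$ ($c{\left(U \right)} = -4 + - 3 U 0 = -4 + 0 = -4$)
$w{\left(F,Z \right)} = - \frac{7}{2} - \frac{1}{8 F} + \frac{\left(2 + \frac{1}{2 F}\right)^{2}}{4}$ ($w{\left(F,Z \right)} = -3 - \frac{2 + \frac{1}{2 F}}{4} + \frac{\left(2 + \frac{1}{2 F}\right)^{2}}{4} = -3 - \left(\frac{1}{2} + \frac{1}{8 F}\right) + \frac{\left(2 + \frac{1}{2 F}\right)^{2}}{4} = - \frac{7}{2} - \frac{1}{8 F} + \frac{\left(2 + \frac{1}{2 F}\right)^{2}}{4}$)
$\frac{w{\left(155,T \right)}}{17274} + \frac{c{\left(31 \right)}}{7114} = \frac{\frac{1}{16} \cdot \frac{1}{24025} \left(1 - 40 \cdot 155^{2} + 6 \cdot 155\right)}{17274} - \frac{4}{7114} = \frac{1}{16} \cdot \frac{1}{24025} \left(1 - 961000 + 930\right) \frac{1}{17274} - \frac{2}{3557} = \frac{1}{16} \cdot \frac{1}{24025} \left(-960069\right) \frac{1}{17274} - \frac{2}{3557} = \left(- \frac{960069}{384400}\right) \frac{1}{17274} - \frac{2}{3557} = - \frac{320023}{2213375200} - \frac{2}{3557} = - \frac{5565072211}{7872975586400}$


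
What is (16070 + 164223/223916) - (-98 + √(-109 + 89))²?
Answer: 1452483399/223916 + 392*I*√5 ≈ 6486.7 + 876.54*I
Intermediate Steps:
(16070 + 164223/223916) - (-98 + √(-109 + 89))² = (16070 + 164223*(1/223916)) - (-98 + √(-20))² = (16070 + 164223/223916) - (-98 + 2*I*√5)² = 3598494343/223916 - (-98 + 2*I*√5)²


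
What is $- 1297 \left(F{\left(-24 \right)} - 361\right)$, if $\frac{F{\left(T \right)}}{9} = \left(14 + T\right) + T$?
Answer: $865099$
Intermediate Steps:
$F{\left(T \right)} = 126 + 18 T$ ($F{\left(T \right)} = 9 \left(\left(14 + T\right) + T\right) = 9 \left(14 + 2 T\right) = 126 + 18 T$)
$- 1297 \left(F{\left(-24 \right)} - 361\right) = - 1297 \left(\left(126 + 18 \left(-24\right)\right) - 361\right) = - 1297 \left(\left(126 - 432\right) - 361\right) = - 1297 \left(-306 - 361\right) = \left(-1297\right) \left(-667\right) = 865099$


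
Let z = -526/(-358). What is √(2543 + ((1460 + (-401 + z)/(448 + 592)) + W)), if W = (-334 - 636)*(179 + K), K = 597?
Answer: I*√405425147631465/23270 ≈ 865.28*I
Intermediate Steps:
W = -752720 (W = (-334 - 636)*(179 + 597) = -970*776 = -752720)
z = 263/179 (z = -526*(-1/358) = 263/179 ≈ 1.4693)
√(2543 + ((1460 + (-401 + z)/(448 + 592)) + W)) = √(2543 + ((1460 + (-401 + 263/179)/(448 + 592)) - 752720)) = √(2543 + ((1460 - 71516/179/1040) - 752720)) = √(2543 + ((1460 - 71516/179*1/1040) - 752720)) = √(2543 + ((1460 - 17879/46540) - 752720)) = √(2543 + (67930521/46540 - 752720)) = √(2543 - 34963658279/46540) = √(-34845307059/46540) = I*√405425147631465/23270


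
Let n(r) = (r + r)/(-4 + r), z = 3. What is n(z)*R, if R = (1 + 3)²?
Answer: -96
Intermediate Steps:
n(r) = 2*r/(-4 + r) (n(r) = (2*r)/(-4 + r) = 2*r/(-4 + r))
R = 16 (R = 4² = 16)
n(z)*R = (2*3/(-4 + 3))*16 = (2*3/(-1))*16 = (2*3*(-1))*16 = -6*16 = -96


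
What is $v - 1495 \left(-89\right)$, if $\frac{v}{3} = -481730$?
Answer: $-1312135$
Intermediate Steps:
$v = -1445190$ ($v = 3 \left(-481730\right) = -1445190$)
$v - 1495 \left(-89\right) = -1445190 - 1495 \left(-89\right) = -1445190 - -133055 = -1445190 + 133055 = -1312135$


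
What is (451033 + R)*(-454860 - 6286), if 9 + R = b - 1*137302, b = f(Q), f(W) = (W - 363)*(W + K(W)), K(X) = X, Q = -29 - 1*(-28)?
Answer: -145007359700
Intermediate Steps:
Q = -1 (Q = -29 + 28 = -1)
f(W) = 2*W*(-363 + W) (f(W) = (W - 363)*(W + W) = (-363 + W)*(2*W) = 2*W*(-363 + W))
b = 728 (b = 2*(-1)*(-363 - 1) = 2*(-1)*(-364) = 728)
R = -136583 (R = -9 + (728 - 1*137302) = -9 + (728 - 137302) = -9 - 136574 = -136583)
(451033 + R)*(-454860 - 6286) = (451033 - 136583)*(-454860 - 6286) = 314450*(-461146) = -145007359700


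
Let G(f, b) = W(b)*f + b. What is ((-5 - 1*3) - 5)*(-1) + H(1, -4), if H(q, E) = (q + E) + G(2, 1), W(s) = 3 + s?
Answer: 19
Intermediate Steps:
G(f, b) = b + f*(3 + b) (G(f, b) = (3 + b)*f + b = f*(3 + b) + b = b + f*(3 + b))
H(q, E) = 9 + E + q (H(q, E) = (q + E) + (1 + 2*(3 + 1)) = (E + q) + (1 + 2*4) = (E + q) + (1 + 8) = (E + q) + 9 = 9 + E + q)
((-5 - 1*3) - 5)*(-1) + H(1, -4) = ((-5 - 1*3) - 5)*(-1) + (9 - 4 + 1) = ((-5 - 3) - 5)*(-1) + 6 = (-8 - 5)*(-1) + 6 = -13*(-1) + 6 = 13 + 6 = 19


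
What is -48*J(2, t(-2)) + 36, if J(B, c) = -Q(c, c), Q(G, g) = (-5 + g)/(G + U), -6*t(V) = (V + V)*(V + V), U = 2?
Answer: 588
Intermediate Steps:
t(V) = -2*V²/3 (t(V) = -(V + V)*(V + V)/6 = -2*V*2*V/6 = -2*V²/3)
Q(G, g) = (-5 + g)/(2 + G) (Q(G, g) = (-5 + g)/(G + 2) = (-5 + g)/(2 + G))
J(B, c) = -(-5 + c)/(2 + c)
-48*J(2, t(-2)) + 36 = -48*(5 - (-2)*(-2)²/3)/(2 - ⅔*(-2)²) + 36 = -48*(5 - (-2)*4/3)/(2 - ⅔*4) + 36 = -48*(5 - 1*(-8/3))/(2 - 8/3) + 36 = -48*(5 + 8/3)/(-⅔) + 36 = -(-72)*23/3 + 36 = -48*(-23/2) + 36 = 552 + 36 = 588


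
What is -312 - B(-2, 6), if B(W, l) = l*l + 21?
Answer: -369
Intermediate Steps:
B(W, l) = 21 + l² (B(W, l) = l² + 21 = 21 + l²)
-312 - B(-2, 6) = -312 - (21 + 6²) = -312 - (21 + 36) = -312 - 1*57 = -312 - 57 = -369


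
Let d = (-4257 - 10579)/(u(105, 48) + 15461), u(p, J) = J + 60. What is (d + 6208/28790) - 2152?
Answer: -482462342804/224115755 ≈ -2152.7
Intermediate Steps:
u(p, J) = 60 + J
d = -14836/15569 (d = (-4257 - 10579)/((60 + 48) + 15461) = -14836/(108 + 15461) = -14836/15569 ≈ -0.95292)
(d + 6208/28790) - 2152 = (-14836/15569 + 6208/28790) - 2152 = (-14836/15569 + 6208*(1/28790)) - 2152 = (-14836/15569 + 3104/14395) - 2152 = -165238044/224115755 - 2152 = -482462342804/224115755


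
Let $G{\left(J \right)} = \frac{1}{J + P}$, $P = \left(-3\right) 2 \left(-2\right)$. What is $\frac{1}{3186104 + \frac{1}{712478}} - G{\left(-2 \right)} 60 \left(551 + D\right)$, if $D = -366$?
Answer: $- \frac{2519732195628952}{2270029005713} \approx -1110.0$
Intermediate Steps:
$P = 12$ ($P = \left(-6\right) \left(-2\right) = 12$)
$G{\left(J \right)} = \frac{1}{12 + J}$ ($G{\left(J \right)} = \frac{1}{J + 12} = \frac{1}{12 + J}$)
$\frac{1}{3186104 + \frac{1}{712478}} - G{\left(-2 \right)} 60 \left(551 + D\right) = \frac{1}{3186104 + \frac{1}{712478}} - \frac{1}{12 - 2} \cdot 60 \left(551 - 366\right) = \frac{1}{3186104 + \frac{1}{712478}} - \frac{1}{10} \cdot 60 \cdot 185 = \frac{1}{\frac{2270029005713}{712478}} - \frac{1}{10} \cdot 60 \cdot 185 = \frac{712478}{2270029005713} - 6 \cdot 185 = \frac{712478}{2270029005713} - 1110 = - \frac{2519732195628952}{2270029005713}$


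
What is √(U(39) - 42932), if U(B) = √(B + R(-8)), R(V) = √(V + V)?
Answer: √(-42932 + √(39 + 4*I)) ≈ 0.0008 + 207.19*I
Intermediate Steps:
R(V) = √2*√V (R(V) = √(2*V) = √2*√V)
U(B) = √(B + 4*I) (U(B) = √(B + √2*√(-8)) = √(B + √2*(2*I*√2)) = √(B + 4*I))
√(U(39) - 42932) = √(√(39 + 4*I) - 42932) = √(-42932 + √(39 + 4*I))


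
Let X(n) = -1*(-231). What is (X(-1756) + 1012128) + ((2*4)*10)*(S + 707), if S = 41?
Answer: 1072199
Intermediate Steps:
X(n) = 231
(X(-1756) + 1012128) + ((2*4)*10)*(S + 707) = (231 + 1012128) + ((2*4)*10)*(41 + 707) = 1012359 + (8*10)*748 = 1012359 + 80*748 = 1012359 + 59840 = 1072199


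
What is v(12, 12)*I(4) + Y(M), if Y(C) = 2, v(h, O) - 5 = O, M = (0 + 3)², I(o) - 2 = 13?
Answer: 257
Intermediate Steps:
I(o) = 15 (I(o) = 2 + 13 = 15)
M = 9 (M = 3² = 9)
v(h, O) = 5 + O
v(12, 12)*I(4) + Y(M) = (5 + 12)*15 + 2 = 17*15 + 2 = 255 + 2 = 257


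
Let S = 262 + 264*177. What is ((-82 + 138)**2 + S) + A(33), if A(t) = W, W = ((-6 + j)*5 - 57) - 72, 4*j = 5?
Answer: 199893/4 ≈ 49973.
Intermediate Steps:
j = 5/4 (j = (1/4)*5 = 5/4 ≈ 1.2500)
S = 46990 (S = 262 + 46728 = 46990)
W = -611/4 (W = ((-6 + 5/4)*5 - 57) - 72 = (-19/4*5 - 57) - 72 = (-95/4 - 57) - 72 = -323/4 - 72 = -611/4 ≈ -152.75)
A(t) = -611/4
((-82 + 138)**2 + S) + A(33) = ((-82 + 138)**2 + 46990) - 611/4 = (56**2 + 46990) - 611/4 = (3136 + 46990) - 611/4 = 50126 - 611/4 = 199893/4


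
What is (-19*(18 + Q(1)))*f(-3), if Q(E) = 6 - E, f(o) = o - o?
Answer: 0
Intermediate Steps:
f(o) = 0
(-19*(18 + Q(1)))*f(-3) = -19*(18 + (6 - 1*1))*0 = -19*(18 + (6 - 1))*0 = -19*(18 + 5)*0 = -19*23*0 = -437*0 = 0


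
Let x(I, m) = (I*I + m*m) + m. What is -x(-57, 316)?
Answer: -103421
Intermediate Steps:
x(I, m) = m + I² + m² (x(I, m) = (I² + m²) + m = m + I² + m²)
-x(-57, 316) = -(316 + (-57)² + 316²) = -(316 + 3249 + 99856) = -1*103421 = -103421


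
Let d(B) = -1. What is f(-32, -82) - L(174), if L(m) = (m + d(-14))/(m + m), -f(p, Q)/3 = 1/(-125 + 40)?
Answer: -13661/29580 ≈ -0.46183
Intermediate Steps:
f(p, Q) = 3/85 (f(p, Q) = -3/(-125 + 40) = -3/(-85) = -3*(-1/85) = 3/85)
L(m) = (-1 + m)/(2*m) (L(m) = (m - 1)/(m + m) = (-1 + m)/((2*m)) = (-1 + m)*(1/(2*m)) = (-1 + m)/(2*m))
f(-32, -82) - L(174) = 3/85 - (-1 + 174)/(2*174) = 3/85 - 173/(2*174) = 3/85 - 1*173/348 = 3/85 - 173/348 = -13661/29580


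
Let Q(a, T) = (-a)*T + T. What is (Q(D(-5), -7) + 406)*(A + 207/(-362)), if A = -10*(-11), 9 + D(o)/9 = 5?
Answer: 5823111/362 ≈ 16086.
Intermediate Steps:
D(o) = -36 (D(o) = -81 + 9*5 = -81 + 45 = -36)
Q(a, T) = T - T*a (Q(a, T) = -T*a + T = T - T*a)
A = 110
(Q(D(-5), -7) + 406)*(A + 207/(-362)) = (-7*(1 - 1*(-36)) + 406)*(110 + 207/(-362)) = (-7*(1 + 36) + 406)*(110 + 207*(-1/362)) = (-7*37 + 406)*(110 - 207/362) = (-259 + 406)*(39613/362) = 147*(39613/362) = 5823111/362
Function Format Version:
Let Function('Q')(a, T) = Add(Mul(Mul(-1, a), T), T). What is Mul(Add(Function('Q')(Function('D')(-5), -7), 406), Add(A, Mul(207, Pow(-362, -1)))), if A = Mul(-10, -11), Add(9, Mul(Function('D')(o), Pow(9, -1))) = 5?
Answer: Rational(5823111, 362) ≈ 16086.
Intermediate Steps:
Function('D')(o) = -36 (Function('D')(o) = Add(-81, Mul(9, 5)) = Add(-81, 45) = -36)
Function('Q')(a, T) = Add(T, Mul(-1, T, a)) (Function('Q')(a, T) = Add(Mul(-1, T, a), T) = Add(T, Mul(-1, T, a)))
A = 110
Mul(Add(Function('Q')(Function('D')(-5), -7), 406), Add(A, Mul(207, Pow(-362, -1)))) = Mul(Add(Mul(-7, Add(1, Mul(-1, -36))), 406), Add(110, Mul(207, Pow(-362, -1)))) = Mul(Add(Mul(-7, Add(1, 36)), 406), Add(110, Mul(207, Rational(-1, 362)))) = Mul(Add(Mul(-7, 37), 406), Add(110, Rational(-207, 362))) = Mul(Add(-259, 406), Rational(39613, 362)) = Mul(147, Rational(39613, 362)) = Rational(5823111, 362)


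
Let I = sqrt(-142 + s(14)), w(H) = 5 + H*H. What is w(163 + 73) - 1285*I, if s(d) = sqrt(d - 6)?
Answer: 55701 - 1285*sqrt(-142 + 2*sqrt(2)) ≈ 55701.0 - 15159.0*I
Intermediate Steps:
s(d) = sqrt(-6 + d)
w(H) = 5 + H**2
I = sqrt(-142 + 2*sqrt(2)) (I = sqrt(-142 + sqrt(-6 + 14)) = sqrt(-142 + sqrt(8)) = sqrt(-142 + 2*sqrt(2)) ≈ 11.797*I)
w(163 + 73) - 1285*I = (5 + (163 + 73)**2) - 1285*sqrt(-142 + 2*sqrt(2)) = (5 + 236**2) - 1285*sqrt(-142 + 2*sqrt(2)) = (5 + 55696) - 1285*sqrt(-142 + 2*sqrt(2)) = 55701 - 1285*sqrt(-142 + 2*sqrt(2))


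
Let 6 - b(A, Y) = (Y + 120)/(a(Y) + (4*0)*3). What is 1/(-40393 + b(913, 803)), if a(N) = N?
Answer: -803/32431684 ≈ -2.4760e-5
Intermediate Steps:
b(A, Y) = 6 - (120 + Y)/Y (b(A, Y) = 6 - (Y + 120)/(Y + (4*0)*3) = 6 - (120 + Y)/(Y + 0*3) = 6 - (120 + Y)/(Y + 0) = 6 - (120 + Y)/Y)
1/(-40393 + b(913, 803)) = 1/(-40393 + (5 - 120/803)) = 1/(-40393 + 3895/803) = 1/(-32431684/803) = -803/32431684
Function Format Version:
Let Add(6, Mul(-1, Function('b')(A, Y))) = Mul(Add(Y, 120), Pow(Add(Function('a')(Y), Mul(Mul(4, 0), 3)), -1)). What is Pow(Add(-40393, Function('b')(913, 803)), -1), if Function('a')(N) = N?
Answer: Rational(-803, 32431684) ≈ -2.4760e-5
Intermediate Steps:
Function('b')(A, Y) = Add(6, Mul(-1, Pow(Y, -1), Add(120, Y))) (Function('b')(A, Y) = Add(6, Mul(-1, Mul(Add(Y, 120), Pow(Add(Y, Mul(Mul(4, 0), 3)), -1)))) = Add(6, Mul(-1, Mul(Add(120, Y), Pow(Add(Y, Mul(0, 3)), -1)))) = Add(6, Mul(-1, Mul(Add(120, Y), Pow(Add(Y, 0), -1)))) = Add(6, Mul(-1, Mul(Add(120, Y), Pow(Y, -1)))) = Add(6, Mul(-1, Mul(Pow(Y, -1), Add(120, Y)))) = Add(6, Mul(-1, Pow(Y, -1), Add(120, Y))))
Pow(Add(-40393, Function('b')(913, 803)), -1) = Pow(Add(-40393, Add(5, Mul(-120, Pow(803, -1)))), -1) = Pow(Add(-40393, Add(5, Mul(-120, Rational(1, 803)))), -1) = Pow(Add(-40393, Add(5, Rational(-120, 803))), -1) = Pow(Add(-40393, Rational(3895, 803)), -1) = Pow(Rational(-32431684, 803), -1) = Rational(-803, 32431684)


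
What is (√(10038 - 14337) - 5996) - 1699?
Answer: -7695 + I*√4299 ≈ -7695.0 + 65.567*I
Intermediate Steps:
(√(10038 - 14337) - 5996) - 1699 = (√(-4299) - 5996) - 1699 = (I*√4299 - 5996) - 1699 = (-5996 + I*√4299) - 1699 = -7695 + I*√4299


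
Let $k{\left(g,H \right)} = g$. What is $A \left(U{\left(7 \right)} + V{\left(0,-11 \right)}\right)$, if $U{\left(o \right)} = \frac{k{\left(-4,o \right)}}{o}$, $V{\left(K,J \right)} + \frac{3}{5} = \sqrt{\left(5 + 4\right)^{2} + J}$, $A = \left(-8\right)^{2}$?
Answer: $- \frac{2624}{35} + 64 \sqrt{70} \approx 460.49$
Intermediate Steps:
$A = 64$
$V{\left(K,J \right)} = - \frac{3}{5} + \sqrt{81 + J}$ ($V{\left(K,J \right)} = - \frac{3}{5} + \sqrt{\left(5 + 4\right)^{2} + J} = - \frac{3}{5} + \sqrt{9^{2} + J} = - \frac{3}{5} + \sqrt{81 + J}$)
$U{\left(o \right)} = - \frac{4}{o}$
$A \left(U{\left(7 \right)} + V{\left(0,-11 \right)}\right) = 64 \left(- \frac{4}{7} - \left(\frac{3}{5} - \sqrt{81 - 11}\right)\right) = 64 \left(\left(-4\right) \frac{1}{7} - \left(\frac{3}{5} - \sqrt{70}\right)\right) = 64 \left(- \frac{4}{7} - \left(\frac{3}{5} - \sqrt{70}\right)\right) = 64 \left(- \frac{41}{35} + \sqrt{70}\right) = - \frac{2624}{35} + 64 \sqrt{70}$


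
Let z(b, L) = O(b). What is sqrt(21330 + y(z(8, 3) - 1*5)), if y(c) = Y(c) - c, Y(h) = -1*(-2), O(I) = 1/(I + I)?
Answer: sqrt(341391)/4 ≈ 146.07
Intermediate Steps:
O(I) = 1/(2*I)
z(b, L) = 1/(2*b)
Y(h) = 2
y(c) = 2 - c
sqrt(21330 + y(z(8, 3) - 1*5)) = sqrt(21330 + (2 - ((1/2)/8 - 1*5))) = sqrt(21330 + (2 - ((1/2)*(1/8) - 5))) = sqrt(21330 + (2 - (1/16 - 5))) = sqrt(21330 + (2 - 1*(-79/16))) = sqrt(21330 + (2 + 79/16)) = sqrt(21330 + 111/16) = sqrt(341391/16) = sqrt(341391)/4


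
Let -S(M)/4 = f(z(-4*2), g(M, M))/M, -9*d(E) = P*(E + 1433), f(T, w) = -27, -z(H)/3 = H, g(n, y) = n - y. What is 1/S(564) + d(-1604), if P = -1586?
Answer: -271159/9 ≈ -30129.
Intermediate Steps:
z(H) = -3*H
d(E) = 2272738/9 + 1586*E/9 (d(E) = -(-1586)*(E + 1433)/9 = -(-1586)*(1433 + E)/9 = -(-2272738 - 1586*E)/9 = 2272738/9 + 1586*E/9)
S(M) = 108/M (S(M) = -(-108)/M = 108/M)
1/S(564) + d(-1604) = 1/(108/564) + (2272738/9 + (1586/9)*(-1604)) = 1/(108*(1/564)) + (2272738/9 - 2543944/9) = 1/(9/47) - 30134 = 47/9 - 30134 = -271159/9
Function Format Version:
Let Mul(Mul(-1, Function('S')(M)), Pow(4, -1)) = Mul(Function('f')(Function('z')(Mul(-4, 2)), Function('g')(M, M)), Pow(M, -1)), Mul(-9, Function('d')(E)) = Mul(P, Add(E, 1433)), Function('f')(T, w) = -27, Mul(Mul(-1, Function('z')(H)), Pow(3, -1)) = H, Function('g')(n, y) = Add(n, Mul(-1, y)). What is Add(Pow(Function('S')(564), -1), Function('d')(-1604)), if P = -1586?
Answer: Rational(-271159, 9) ≈ -30129.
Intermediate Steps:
Function('z')(H) = Mul(-3, H)
Function('d')(E) = Add(Rational(2272738, 9), Mul(Rational(1586, 9), E)) (Function('d')(E) = Mul(Rational(-1, 9), Mul(-1586, Add(E, 1433))) = Mul(Rational(-1, 9), Mul(-1586, Add(1433, E))) = Mul(Rational(-1, 9), Add(-2272738, Mul(-1586, E))) = Add(Rational(2272738, 9), Mul(Rational(1586, 9), E)))
Function('S')(M) = Mul(108, Pow(M, -1)) (Function('S')(M) = Mul(-4, Mul(-27, Pow(M, -1))) = Mul(108, Pow(M, -1)))
Add(Pow(Function('S')(564), -1), Function('d')(-1604)) = Add(Pow(Mul(108, Pow(564, -1)), -1), Add(Rational(2272738, 9), Mul(Rational(1586, 9), -1604))) = Add(Pow(Mul(108, Rational(1, 564)), -1), Add(Rational(2272738, 9), Rational(-2543944, 9))) = Add(Pow(Rational(9, 47), -1), -30134) = Add(Rational(47, 9), -30134) = Rational(-271159, 9)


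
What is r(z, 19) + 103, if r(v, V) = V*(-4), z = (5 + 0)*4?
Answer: 27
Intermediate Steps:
z = 20 (z = 5*4 = 20)
r(v, V) = -4*V
r(z, 19) + 103 = -4*19 + 103 = -76 + 103 = 27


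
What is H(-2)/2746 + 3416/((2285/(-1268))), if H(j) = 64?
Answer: -5947059904/3137305 ≈ -1895.6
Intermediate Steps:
H(-2)/2746 + 3416/((2285/(-1268))) = 64/2746 + 3416/((2285/(-1268))) = 64*(1/2746) + 3416/((2285*(-1/1268))) = 32/1373 + 3416/(-2285/1268) = 32/1373 + 3416*(-1268/2285) = 32/1373 - 4331488/2285 = -5947059904/3137305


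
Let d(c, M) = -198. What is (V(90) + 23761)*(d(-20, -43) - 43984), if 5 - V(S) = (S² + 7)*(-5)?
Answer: -2840946782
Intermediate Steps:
V(S) = 40 + 5*S² (V(S) = 5 - (S² + 7)*(-5) = 5 - (7 + S²)*(-5) = 5 - (-35 - 5*S²) = 5 + (35 + 5*S²) = 40 + 5*S²)
(V(90) + 23761)*(d(-20, -43) - 43984) = ((40 + 5*90²) + 23761)*(-198 - 43984) = ((40 + 5*8100) + 23761)*(-44182) = ((40 + 40500) + 23761)*(-44182) = (40540 + 23761)*(-44182) = 64301*(-44182) = -2840946782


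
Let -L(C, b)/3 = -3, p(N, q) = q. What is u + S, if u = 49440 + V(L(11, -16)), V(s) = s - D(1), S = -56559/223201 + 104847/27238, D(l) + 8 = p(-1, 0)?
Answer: 300698108282171/6079548838 ≈ 49461.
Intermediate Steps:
L(C, b) = 9 (L(C, b) = -3*(-3) = 9)
D(l) = -8 (D(l) = -8 + 0 = -8)
S = 21861401205/6079548838 (S = -56559*1/223201 + 104847*(1/27238) = -56559/223201 + 104847/27238 = 21861401205/6079548838 ≈ 3.5959)
V(s) = 8 + s (V(s) = s - 1*(-8) = s + 8 = 8 + s)
u = 49457 (u = 49440 + (8 + 9) = 49440 + 17 = 49457)
u + S = 49457 + 21861401205/6079548838 = 300698108282171/6079548838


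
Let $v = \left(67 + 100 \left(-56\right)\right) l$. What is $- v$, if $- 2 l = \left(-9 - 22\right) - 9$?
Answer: $110660$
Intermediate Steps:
$l = 20$ ($l = - \frac{\left(-9 - 22\right) - 9}{2} = - \frac{-31 - 9}{2} = \left(- \frac{1}{2}\right) \left(-40\right) = 20$)
$v = -110660$ ($v = \left(67 + 100 \left(-56\right)\right) 20 = \left(67 - 5600\right) 20 = \left(-5533\right) 20 = -110660$)
$- v = \left(-1\right) \left(-110660\right) = 110660$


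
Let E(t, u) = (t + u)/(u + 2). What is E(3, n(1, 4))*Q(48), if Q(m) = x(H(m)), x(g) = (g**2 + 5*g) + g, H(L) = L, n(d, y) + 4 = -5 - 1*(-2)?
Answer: 10368/5 ≈ 2073.6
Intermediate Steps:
n(d, y) = -7 (n(d, y) = -4 + (-5 - 1*(-2)) = -4 + (-5 + 2) = -4 - 3 = -7)
x(g) = g**2 + 6*g
Q(m) = m*(6 + m)
E(t, u) = (t + u)/(2 + u)
E(3, n(1, 4))*Q(48) = ((3 - 7)/(2 - 7))*(48*(6 + 48)) = (-4/(-5))*(48*54) = -1/5*(-4)*2592 = (4/5)*2592 = 10368/5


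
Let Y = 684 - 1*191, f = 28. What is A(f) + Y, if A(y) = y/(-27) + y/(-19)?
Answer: 251621/513 ≈ 490.49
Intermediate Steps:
A(y) = -46*y/513 (A(y) = y*(-1/27) + y*(-1/19) = -y/27 - y/19 = -46*y/513)
Y = 493 (Y = 684 - 191 = 493)
A(f) + Y = -46/513*28 + 493 = -1288/513 + 493 = 251621/513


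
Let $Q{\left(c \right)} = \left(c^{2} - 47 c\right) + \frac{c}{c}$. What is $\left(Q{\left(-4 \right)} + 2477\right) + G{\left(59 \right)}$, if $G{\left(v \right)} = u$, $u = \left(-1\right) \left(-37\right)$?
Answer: $2719$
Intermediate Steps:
$u = 37$
$Q{\left(c \right)} = 1 + c^{2} - 47 c$ ($Q{\left(c \right)} = \left(c^{2} - 47 c\right) + 1 = 1 + c^{2} - 47 c$)
$G{\left(v \right)} = 37$
$\left(Q{\left(-4 \right)} + 2477\right) + G{\left(59 \right)} = \left(\left(1 + \left(-4\right)^{2} - -188\right) + 2477\right) + 37 = \left(\left(1 + 16 + 188\right) + 2477\right) + 37 = \left(205 + 2477\right) + 37 = 2682 + 37 = 2719$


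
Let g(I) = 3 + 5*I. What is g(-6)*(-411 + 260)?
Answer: 4077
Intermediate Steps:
g(-6)*(-411 + 260) = (3 + 5*(-6))*(-411 + 260) = (3 - 30)*(-151) = -27*(-151) = 4077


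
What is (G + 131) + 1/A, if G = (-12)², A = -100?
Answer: 27499/100 ≈ 274.99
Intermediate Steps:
G = 144
(G + 131) + 1/A = (144 + 131) + 1/(-100) = 275 - 1/100 = 27499/100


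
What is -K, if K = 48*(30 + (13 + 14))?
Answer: -2736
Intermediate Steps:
K = 2736 (K = 48*(30 + 27) = 48*57 = 2736)
-K = -1*2736 = -2736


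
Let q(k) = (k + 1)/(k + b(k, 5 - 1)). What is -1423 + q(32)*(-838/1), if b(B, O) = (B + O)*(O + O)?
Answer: -241507/160 ≈ -1509.4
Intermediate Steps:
b(B, O) = 2*O*(B + O) (b(B, O) = (B + O)*(2*O) = 2*O*(B + O))
q(k) = (1 + k)/(32 + 9*k) (q(k) = (k + 1)/(k + 2*(5 - 1)*(k + (5 - 1))) = (1 + k)/(k + 2*4*(k + 4)) = (1 + k)/(k + 2*4*(4 + k)) = (1 + k)/(k + (32 + 8*k)) = (1 + k)/(32 + 9*k))
-1423 + q(32)*(-838/1) = -1423 + ((1 + 32)/(32 + 9*32))*(-838/1) = -1423 + (33/(32 + 288))*(-838*1) = -1423 + (33/320)*(-838) = -1423 - 13827/160 = -241507/160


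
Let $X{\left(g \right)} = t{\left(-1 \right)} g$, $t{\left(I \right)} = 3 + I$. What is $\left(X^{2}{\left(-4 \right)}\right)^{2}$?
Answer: $4096$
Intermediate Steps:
$X{\left(g \right)} = 2 g$ ($X{\left(g \right)} = \left(3 - 1\right) g = 2 g$)
$\left(X^{2}{\left(-4 \right)}\right)^{2} = \left(\left(2 \left(-4\right)\right)^{2}\right)^{2} = \left(\left(-8\right)^{2}\right)^{2} = 64^{2} = 4096$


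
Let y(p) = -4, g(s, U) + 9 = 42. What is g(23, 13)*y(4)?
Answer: -132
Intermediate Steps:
g(s, U) = 33 (g(s, U) = -9 + 42 = 33)
g(23, 13)*y(4) = 33*(-4) = -132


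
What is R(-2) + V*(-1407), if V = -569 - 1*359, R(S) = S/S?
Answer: 1305697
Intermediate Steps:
R(S) = 1
V = -928 (V = -569 - 359 = -928)
R(-2) + V*(-1407) = 1 - 928*(-1407) = 1 + 1305696 = 1305697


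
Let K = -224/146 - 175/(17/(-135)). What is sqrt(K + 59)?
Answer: 2*sqrt(557190385)/1241 ≈ 38.042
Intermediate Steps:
K = 1722721/1241 (K = -224*1/146 - 175/(17*(-1/135)) = -112/73 - 175/(-17/135) = -112/73 - 175*(-135/17) = -112/73 + 23625/17 = 1722721/1241 ≈ 1388.2)
sqrt(K + 59) = sqrt(1722721/1241 + 59) = sqrt(1795940/1241) = 2*sqrt(557190385)/1241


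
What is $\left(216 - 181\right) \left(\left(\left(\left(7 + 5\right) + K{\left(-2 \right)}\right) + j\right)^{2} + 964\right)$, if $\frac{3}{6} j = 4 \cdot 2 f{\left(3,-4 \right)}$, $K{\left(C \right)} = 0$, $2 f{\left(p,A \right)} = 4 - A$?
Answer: $235900$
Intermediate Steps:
$f{\left(p,A \right)} = 2 - \frac{A}{2}$ ($f{\left(p,A \right)} = \frac{4 - A}{2} = 2 - \frac{A}{2}$)
$j = 64$ ($j = 2 \cdot 4 \cdot 2 \left(2 - -2\right) = 2 \cdot 8 \left(2 + 2\right) = 2 \cdot 8 \cdot 4 = 2 \cdot 32 = 64$)
$\left(216 - 181\right) \left(\left(\left(\left(7 + 5\right) + K{\left(-2 \right)}\right) + j\right)^{2} + 964\right) = \left(216 - 181\right) \left(\left(\left(\left(7 + 5\right) + 0\right) + 64\right)^{2} + 964\right) = \left(216 - 181\right) \left(\left(\left(12 + 0\right) + 64\right)^{2} + 964\right) = 35 \left(\left(12 + 64\right)^{2} + 964\right) = 35 \left(76^{2} + 964\right) = 35 \left(5776 + 964\right) = 35 \cdot 6740 = 235900$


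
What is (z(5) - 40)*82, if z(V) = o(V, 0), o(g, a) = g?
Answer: -2870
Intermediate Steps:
z(V) = V
(z(5) - 40)*82 = (5 - 40)*82 = -35*82 = -2870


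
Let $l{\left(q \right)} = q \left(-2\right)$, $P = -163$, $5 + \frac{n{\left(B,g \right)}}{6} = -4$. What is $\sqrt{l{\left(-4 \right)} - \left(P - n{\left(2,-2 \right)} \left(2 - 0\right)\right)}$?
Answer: $3 \sqrt{7} \approx 7.9373$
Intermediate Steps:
$n{\left(B,g \right)} = -54$ ($n{\left(B,g \right)} = -30 + 6 \left(-4\right) = -30 - 24 = -54$)
$l{\left(q \right)} = - 2 q$
$\sqrt{l{\left(-4 \right)} - \left(P - n{\left(2,-2 \right)} \left(2 - 0\right)\right)} = \sqrt{\left(-2\right) \left(-4\right) - \left(-163 + 54 \left(2 - 0\right)\right)} = \sqrt{8 + \left(- 54 \left(2 + 0\right) + 163\right)} = \sqrt{8 + \left(\left(-54\right) 2 + 163\right)} = \sqrt{8 + \left(-108 + 163\right)} = \sqrt{8 + 55} = \sqrt{63} = 3 \sqrt{7}$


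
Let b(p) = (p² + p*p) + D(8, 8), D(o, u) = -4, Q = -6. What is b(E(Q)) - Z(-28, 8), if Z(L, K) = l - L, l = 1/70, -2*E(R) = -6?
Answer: -981/70 ≈ -14.014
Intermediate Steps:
E(R) = 3 (E(R) = -½*(-6) = 3)
l = 1/70 ≈ 0.014286
Z(L, K) = 1/70 - L
b(p) = -4 + 2*p² (b(p) = (p² + p*p) - 4 = (p² + p²) - 4 = 2*p² - 4 = -4 + 2*p²)
b(E(Q)) - Z(-28, 8) = (-4 + 2*3²) - (1/70 - 1*(-28)) = (-4 + 2*9) - (1/70 + 28) = (-4 + 18) - 1*1961/70 = 14 - 1961/70 = -981/70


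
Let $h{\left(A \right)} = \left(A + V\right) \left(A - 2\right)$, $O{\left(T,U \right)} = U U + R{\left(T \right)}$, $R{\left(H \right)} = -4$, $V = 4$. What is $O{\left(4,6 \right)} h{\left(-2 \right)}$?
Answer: $-256$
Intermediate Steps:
$O{\left(T,U \right)} = -4 + U^{2}$ ($O{\left(T,U \right)} = U U - 4 = U^{2} - 4 = -4 + U^{2}$)
$h{\left(A \right)} = \left(-2 + A\right) \left(4 + A\right)$ ($h{\left(A \right)} = \left(A + 4\right) \left(A - 2\right) = \left(4 + A\right) \left(-2 + A\right) = \left(-2 + A\right) \left(4 + A\right)$)
$O{\left(4,6 \right)} h{\left(-2 \right)} = \left(-4 + 6^{2}\right) \left(-8 + \left(-2\right)^{2} + 2 \left(-2\right)\right) = \left(-4 + 36\right) \left(-8 + 4 - 4\right) = 32 \left(-8\right) = -256$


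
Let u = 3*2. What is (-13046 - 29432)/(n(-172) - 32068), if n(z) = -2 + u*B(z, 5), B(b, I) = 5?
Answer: 21239/16020 ≈ 1.3258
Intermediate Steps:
u = 6
n(z) = 28 (n(z) = -2 + 6*5 = -2 + 30 = 28)
(-13046 - 29432)/(n(-172) - 32068) = (-13046 - 29432)/(28 - 32068) = -42478/(-32040) = -42478*(-1/32040) = 21239/16020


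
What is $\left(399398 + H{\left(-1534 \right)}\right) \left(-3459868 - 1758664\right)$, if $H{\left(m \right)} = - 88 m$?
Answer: $-2788731315480$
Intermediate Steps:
$\left(399398 + H{\left(-1534 \right)}\right) \left(-3459868 - 1758664\right) = \left(399398 - -134992\right) \left(-3459868 - 1758664\right) = \left(399398 + 134992\right) \left(-5218532\right) = 534390 \left(-5218532\right) = -2788731315480$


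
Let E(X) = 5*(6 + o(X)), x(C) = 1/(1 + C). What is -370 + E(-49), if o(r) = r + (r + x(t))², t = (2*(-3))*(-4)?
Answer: 1425051/125 ≈ 11400.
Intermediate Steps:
t = 24 (t = -6*(-4) = 24)
o(r) = r + (1/25 + r)² (o(r) = r + (r + 1/(1 + 24))² = r + (r + 1/25)² = r + (1/25 + r)²)
E(X) = 30 + 5*X + (1 + 25*X)²/125 (E(X) = 5*(6 + (X + (1 + 25*X)²/625)) = 5*(6 + X + (1 + 25*X)²/625) = 30 + 5*X + (1 + 25*X)²/125)
-370 + E(-49) = -370 + (3751/125 + 5*(-49)² + (27/5)*(-49)) = -370 + (3751/125 + 5*2401 - 1323/5) = -370 + (3751/125 + 12005 - 1323/5) = -370 + 1471301/125 = 1425051/125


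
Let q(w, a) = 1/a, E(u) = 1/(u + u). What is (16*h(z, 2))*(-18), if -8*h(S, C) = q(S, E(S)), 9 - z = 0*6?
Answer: 648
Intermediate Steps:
E(u) = 1/(2*u)
z = 9 (z = 9 - 0*6 = 9 - 1*0 = 9 + 0 = 9)
h(S, C) = -S/4 (h(S, C) = -2*S/8 = -S/4)
(16*h(z, 2))*(-18) = (16*(-¼*9))*(-18) = (16*(-9/4))*(-18) = -36*(-18) = 648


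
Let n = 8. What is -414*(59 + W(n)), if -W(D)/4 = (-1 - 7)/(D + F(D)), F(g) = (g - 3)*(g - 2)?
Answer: -470718/19 ≈ -24775.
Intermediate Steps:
F(g) = (-3 + g)*(-2 + g)
W(D) = 32/(6 + D² - 4*D) (W(D) = -4*(-1 - 7)/(D + (6 + D² - 5*D)) = -(-32)/(6 + D² - 4*D) = 32/(6 + D² - 4*D))
-414*(59 + W(n)) = -414*(59 + 32/(6 + 8² - 4*8)) = -414*(59 + 32/(6 + 64 - 32)) = -414*(59 + 32/38) = -414*(59 + 32*(1/38)) = -414*(59 + 16/19) = -414*1137/19 = -470718/19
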